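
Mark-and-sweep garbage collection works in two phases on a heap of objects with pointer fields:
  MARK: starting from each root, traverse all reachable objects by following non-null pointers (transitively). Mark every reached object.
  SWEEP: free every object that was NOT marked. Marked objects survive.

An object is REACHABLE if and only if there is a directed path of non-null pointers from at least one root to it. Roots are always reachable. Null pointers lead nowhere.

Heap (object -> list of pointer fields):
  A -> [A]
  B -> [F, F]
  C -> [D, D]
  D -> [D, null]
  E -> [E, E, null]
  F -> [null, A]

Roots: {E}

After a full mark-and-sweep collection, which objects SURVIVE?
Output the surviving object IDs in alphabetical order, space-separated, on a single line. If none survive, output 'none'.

Answer: E

Derivation:
Roots: E
Mark E: refs=E E null, marked=E
Unmarked (collected): A B C D F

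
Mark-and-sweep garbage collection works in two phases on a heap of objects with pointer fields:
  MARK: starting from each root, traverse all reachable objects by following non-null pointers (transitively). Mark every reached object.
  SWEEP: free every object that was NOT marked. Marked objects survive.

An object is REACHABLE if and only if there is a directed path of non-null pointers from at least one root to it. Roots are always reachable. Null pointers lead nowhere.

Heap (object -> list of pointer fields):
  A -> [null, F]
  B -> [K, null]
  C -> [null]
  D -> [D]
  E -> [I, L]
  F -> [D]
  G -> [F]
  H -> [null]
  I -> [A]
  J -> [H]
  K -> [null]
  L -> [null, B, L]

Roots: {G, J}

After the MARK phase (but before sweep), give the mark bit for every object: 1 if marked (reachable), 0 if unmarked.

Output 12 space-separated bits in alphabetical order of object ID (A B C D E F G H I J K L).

Roots: G J
Mark G: refs=F, marked=G
Mark J: refs=H, marked=G J
Mark F: refs=D, marked=F G J
Mark H: refs=null, marked=F G H J
Mark D: refs=D, marked=D F G H J
Unmarked (collected): A B C E I K L

Answer: 0 0 0 1 0 1 1 1 0 1 0 0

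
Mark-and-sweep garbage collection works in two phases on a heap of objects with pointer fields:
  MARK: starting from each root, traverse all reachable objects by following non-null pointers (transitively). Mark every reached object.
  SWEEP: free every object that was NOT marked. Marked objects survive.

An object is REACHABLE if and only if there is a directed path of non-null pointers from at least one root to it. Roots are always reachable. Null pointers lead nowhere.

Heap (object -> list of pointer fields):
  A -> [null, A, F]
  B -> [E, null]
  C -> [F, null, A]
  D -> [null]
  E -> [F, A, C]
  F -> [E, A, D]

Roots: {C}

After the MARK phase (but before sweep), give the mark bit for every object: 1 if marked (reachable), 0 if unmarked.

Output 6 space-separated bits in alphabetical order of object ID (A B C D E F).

Answer: 1 0 1 1 1 1

Derivation:
Roots: C
Mark C: refs=F null A, marked=C
Mark F: refs=E A D, marked=C F
Mark A: refs=null A F, marked=A C F
Mark E: refs=F A C, marked=A C E F
Mark D: refs=null, marked=A C D E F
Unmarked (collected): B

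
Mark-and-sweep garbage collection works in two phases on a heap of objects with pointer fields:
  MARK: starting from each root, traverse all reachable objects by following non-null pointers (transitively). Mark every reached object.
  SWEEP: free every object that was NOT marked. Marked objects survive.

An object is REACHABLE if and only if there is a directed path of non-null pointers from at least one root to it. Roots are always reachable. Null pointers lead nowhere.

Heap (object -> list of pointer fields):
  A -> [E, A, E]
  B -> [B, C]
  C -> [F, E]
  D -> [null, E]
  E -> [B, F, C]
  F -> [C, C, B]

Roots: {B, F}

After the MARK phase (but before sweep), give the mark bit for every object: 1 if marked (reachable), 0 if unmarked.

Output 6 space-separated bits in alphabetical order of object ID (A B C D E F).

Roots: B F
Mark B: refs=B C, marked=B
Mark F: refs=C C B, marked=B F
Mark C: refs=F E, marked=B C F
Mark E: refs=B F C, marked=B C E F
Unmarked (collected): A D

Answer: 0 1 1 0 1 1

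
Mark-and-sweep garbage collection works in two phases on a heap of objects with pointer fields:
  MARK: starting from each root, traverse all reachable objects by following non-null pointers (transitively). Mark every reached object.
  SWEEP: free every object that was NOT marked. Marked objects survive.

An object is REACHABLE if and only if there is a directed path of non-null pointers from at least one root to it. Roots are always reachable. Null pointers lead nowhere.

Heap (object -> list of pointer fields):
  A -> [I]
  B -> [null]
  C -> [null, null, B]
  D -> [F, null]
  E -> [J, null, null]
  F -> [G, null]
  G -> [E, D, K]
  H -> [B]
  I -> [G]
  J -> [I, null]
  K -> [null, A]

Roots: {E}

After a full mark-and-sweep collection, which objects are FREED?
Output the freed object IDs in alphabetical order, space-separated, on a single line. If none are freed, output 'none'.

Answer: B C H

Derivation:
Roots: E
Mark E: refs=J null null, marked=E
Mark J: refs=I null, marked=E J
Mark I: refs=G, marked=E I J
Mark G: refs=E D K, marked=E G I J
Mark D: refs=F null, marked=D E G I J
Mark K: refs=null A, marked=D E G I J K
Mark F: refs=G null, marked=D E F G I J K
Mark A: refs=I, marked=A D E F G I J K
Unmarked (collected): B C H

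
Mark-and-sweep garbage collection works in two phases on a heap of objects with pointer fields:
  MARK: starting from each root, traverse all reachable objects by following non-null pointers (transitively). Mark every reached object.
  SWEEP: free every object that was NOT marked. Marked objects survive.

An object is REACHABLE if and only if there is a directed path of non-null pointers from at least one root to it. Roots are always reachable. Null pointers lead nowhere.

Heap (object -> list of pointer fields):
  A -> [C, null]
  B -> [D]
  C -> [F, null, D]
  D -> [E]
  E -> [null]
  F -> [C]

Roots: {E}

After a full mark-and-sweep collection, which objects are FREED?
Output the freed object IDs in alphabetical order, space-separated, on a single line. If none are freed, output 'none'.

Roots: E
Mark E: refs=null, marked=E
Unmarked (collected): A B C D F

Answer: A B C D F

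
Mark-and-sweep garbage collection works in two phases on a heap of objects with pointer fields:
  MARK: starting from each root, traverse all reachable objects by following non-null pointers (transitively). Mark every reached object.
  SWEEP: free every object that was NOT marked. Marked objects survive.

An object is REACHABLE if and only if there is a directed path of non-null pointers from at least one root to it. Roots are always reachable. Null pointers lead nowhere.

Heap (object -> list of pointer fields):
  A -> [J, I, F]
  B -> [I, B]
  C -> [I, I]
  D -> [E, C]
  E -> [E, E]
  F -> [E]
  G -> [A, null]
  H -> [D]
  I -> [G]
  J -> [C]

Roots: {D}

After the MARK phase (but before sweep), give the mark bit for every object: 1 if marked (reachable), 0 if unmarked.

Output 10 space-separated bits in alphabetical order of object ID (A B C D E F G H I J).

Answer: 1 0 1 1 1 1 1 0 1 1

Derivation:
Roots: D
Mark D: refs=E C, marked=D
Mark E: refs=E E, marked=D E
Mark C: refs=I I, marked=C D E
Mark I: refs=G, marked=C D E I
Mark G: refs=A null, marked=C D E G I
Mark A: refs=J I F, marked=A C D E G I
Mark J: refs=C, marked=A C D E G I J
Mark F: refs=E, marked=A C D E F G I J
Unmarked (collected): B H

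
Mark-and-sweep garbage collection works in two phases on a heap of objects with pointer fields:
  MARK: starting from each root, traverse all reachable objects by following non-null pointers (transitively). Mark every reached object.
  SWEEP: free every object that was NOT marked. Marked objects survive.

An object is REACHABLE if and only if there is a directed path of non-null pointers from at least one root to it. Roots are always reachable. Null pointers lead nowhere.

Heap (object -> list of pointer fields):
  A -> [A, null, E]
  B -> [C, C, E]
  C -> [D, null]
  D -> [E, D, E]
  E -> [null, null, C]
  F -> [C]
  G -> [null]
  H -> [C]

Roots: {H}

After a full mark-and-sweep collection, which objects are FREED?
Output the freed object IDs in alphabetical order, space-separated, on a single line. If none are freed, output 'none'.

Answer: A B F G

Derivation:
Roots: H
Mark H: refs=C, marked=H
Mark C: refs=D null, marked=C H
Mark D: refs=E D E, marked=C D H
Mark E: refs=null null C, marked=C D E H
Unmarked (collected): A B F G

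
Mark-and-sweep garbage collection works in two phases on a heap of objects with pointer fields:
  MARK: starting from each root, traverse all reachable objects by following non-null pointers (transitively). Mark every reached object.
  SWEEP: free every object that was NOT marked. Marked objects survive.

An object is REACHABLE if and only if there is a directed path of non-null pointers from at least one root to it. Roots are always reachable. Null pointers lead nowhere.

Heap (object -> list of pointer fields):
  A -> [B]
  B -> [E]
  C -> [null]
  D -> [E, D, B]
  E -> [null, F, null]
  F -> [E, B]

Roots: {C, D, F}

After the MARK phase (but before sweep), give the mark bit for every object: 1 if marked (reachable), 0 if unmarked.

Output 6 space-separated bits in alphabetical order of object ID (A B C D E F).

Roots: C D F
Mark C: refs=null, marked=C
Mark D: refs=E D B, marked=C D
Mark F: refs=E B, marked=C D F
Mark E: refs=null F null, marked=C D E F
Mark B: refs=E, marked=B C D E F
Unmarked (collected): A

Answer: 0 1 1 1 1 1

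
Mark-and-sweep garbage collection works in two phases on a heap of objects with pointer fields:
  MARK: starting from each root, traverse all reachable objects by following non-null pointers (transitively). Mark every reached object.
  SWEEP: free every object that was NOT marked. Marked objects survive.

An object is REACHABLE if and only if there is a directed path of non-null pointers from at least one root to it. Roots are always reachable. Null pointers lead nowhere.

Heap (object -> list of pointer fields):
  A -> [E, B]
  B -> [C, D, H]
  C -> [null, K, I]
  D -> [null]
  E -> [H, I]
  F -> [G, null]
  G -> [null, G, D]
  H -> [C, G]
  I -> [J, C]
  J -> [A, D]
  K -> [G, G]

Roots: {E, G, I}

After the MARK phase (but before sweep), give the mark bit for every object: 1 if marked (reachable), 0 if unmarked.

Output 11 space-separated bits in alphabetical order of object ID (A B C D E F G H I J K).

Answer: 1 1 1 1 1 0 1 1 1 1 1

Derivation:
Roots: E G I
Mark E: refs=H I, marked=E
Mark G: refs=null G D, marked=E G
Mark I: refs=J C, marked=E G I
Mark H: refs=C G, marked=E G H I
Mark D: refs=null, marked=D E G H I
Mark J: refs=A D, marked=D E G H I J
Mark C: refs=null K I, marked=C D E G H I J
Mark A: refs=E B, marked=A C D E G H I J
Mark K: refs=G G, marked=A C D E G H I J K
Mark B: refs=C D H, marked=A B C D E G H I J K
Unmarked (collected): F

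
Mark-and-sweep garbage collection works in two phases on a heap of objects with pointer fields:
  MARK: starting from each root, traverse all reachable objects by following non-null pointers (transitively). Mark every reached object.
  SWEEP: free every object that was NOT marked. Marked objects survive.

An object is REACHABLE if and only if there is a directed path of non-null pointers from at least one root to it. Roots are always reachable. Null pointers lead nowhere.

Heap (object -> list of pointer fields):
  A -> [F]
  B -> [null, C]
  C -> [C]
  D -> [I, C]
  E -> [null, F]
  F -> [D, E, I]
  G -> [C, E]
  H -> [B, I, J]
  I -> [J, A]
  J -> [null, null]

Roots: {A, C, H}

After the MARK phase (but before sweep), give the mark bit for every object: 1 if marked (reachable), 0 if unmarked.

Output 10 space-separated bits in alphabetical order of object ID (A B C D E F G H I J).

Roots: A C H
Mark A: refs=F, marked=A
Mark C: refs=C, marked=A C
Mark H: refs=B I J, marked=A C H
Mark F: refs=D E I, marked=A C F H
Mark B: refs=null C, marked=A B C F H
Mark I: refs=J A, marked=A B C F H I
Mark J: refs=null null, marked=A B C F H I J
Mark D: refs=I C, marked=A B C D F H I J
Mark E: refs=null F, marked=A B C D E F H I J
Unmarked (collected): G

Answer: 1 1 1 1 1 1 0 1 1 1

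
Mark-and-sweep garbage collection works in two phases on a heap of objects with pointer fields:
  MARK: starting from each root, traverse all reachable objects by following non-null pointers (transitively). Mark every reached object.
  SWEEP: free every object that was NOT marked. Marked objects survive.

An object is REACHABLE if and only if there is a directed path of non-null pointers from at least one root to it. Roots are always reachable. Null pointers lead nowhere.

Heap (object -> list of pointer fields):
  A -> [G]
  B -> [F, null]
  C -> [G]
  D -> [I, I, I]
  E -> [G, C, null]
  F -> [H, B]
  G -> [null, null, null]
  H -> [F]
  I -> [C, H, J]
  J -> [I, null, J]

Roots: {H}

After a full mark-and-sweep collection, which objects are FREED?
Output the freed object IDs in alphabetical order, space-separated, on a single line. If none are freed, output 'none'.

Answer: A C D E G I J

Derivation:
Roots: H
Mark H: refs=F, marked=H
Mark F: refs=H B, marked=F H
Mark B: refs=F null, marked=B F H
Unmarked (collected): A C D E G I J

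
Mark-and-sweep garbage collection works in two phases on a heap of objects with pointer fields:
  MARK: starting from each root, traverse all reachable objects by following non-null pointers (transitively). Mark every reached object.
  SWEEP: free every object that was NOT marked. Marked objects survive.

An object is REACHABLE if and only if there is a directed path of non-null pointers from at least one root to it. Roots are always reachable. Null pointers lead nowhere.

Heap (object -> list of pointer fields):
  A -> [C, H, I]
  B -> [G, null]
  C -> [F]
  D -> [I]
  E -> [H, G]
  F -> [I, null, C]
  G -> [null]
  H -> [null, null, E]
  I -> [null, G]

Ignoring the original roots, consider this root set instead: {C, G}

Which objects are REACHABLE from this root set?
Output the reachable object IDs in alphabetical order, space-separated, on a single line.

Roots: C G
Mark C: refs=F, marked=C
Mark G: refs=null, marked=C G
Mark F: refs=I null C, marked=C F G
Mark I: refs=null G, marked=C F G I
Unmarked (collected): A B D E H

Answer: C F G I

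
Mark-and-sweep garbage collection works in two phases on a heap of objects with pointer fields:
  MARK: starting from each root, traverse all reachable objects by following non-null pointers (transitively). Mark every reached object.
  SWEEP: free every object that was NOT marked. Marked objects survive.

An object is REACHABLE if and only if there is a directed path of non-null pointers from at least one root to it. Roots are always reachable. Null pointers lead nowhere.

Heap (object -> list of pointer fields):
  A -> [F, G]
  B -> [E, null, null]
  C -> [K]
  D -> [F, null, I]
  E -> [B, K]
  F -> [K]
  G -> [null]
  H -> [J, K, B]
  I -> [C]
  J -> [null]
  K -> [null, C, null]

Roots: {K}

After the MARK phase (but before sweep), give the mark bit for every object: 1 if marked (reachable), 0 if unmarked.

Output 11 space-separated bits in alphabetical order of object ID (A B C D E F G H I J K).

Answer: 0 0 1 0 0 0 0 0 0 0 1

Derivation:
Roots: K
Mark K: refs=null C null, marked=K
Mark C: refs=K, marked=C K
Unmarked (collected): A B D E F G H I J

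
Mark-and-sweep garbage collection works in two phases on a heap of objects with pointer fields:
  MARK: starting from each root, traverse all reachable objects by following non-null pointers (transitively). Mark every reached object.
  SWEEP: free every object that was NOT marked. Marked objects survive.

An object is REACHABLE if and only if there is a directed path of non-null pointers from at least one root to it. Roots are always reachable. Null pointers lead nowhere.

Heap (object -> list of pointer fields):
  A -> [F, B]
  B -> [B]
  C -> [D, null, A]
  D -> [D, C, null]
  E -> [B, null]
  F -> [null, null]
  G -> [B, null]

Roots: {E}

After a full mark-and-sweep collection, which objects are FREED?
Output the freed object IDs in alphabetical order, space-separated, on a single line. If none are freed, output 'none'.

Roots: E
Mark E: refs=B null, marked=E
Mark B: refs=B, marked=B E
Unmarked (collected): A C D F G

Answer: A C D F G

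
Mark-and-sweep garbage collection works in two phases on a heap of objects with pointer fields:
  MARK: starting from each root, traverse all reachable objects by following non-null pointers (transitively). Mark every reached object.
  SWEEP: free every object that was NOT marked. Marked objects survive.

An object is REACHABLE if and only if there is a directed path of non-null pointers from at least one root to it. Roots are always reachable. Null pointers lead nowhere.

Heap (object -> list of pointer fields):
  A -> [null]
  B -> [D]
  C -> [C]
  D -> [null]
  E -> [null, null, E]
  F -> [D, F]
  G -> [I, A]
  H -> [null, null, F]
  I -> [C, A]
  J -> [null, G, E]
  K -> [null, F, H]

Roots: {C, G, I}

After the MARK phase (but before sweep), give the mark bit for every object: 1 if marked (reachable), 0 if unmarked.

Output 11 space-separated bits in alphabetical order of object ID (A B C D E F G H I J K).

Roots: C G I
Mark C: refs=C, marked=C
Mark G: refs=I A, marked=C G
Mark I: refs=C A, marked=C G I
Mark A: refs=null, marked=A C G I
Unmarked (collected): B D E F H J K

Answer: 1 0 1 0 0 0 1 0 1 0 0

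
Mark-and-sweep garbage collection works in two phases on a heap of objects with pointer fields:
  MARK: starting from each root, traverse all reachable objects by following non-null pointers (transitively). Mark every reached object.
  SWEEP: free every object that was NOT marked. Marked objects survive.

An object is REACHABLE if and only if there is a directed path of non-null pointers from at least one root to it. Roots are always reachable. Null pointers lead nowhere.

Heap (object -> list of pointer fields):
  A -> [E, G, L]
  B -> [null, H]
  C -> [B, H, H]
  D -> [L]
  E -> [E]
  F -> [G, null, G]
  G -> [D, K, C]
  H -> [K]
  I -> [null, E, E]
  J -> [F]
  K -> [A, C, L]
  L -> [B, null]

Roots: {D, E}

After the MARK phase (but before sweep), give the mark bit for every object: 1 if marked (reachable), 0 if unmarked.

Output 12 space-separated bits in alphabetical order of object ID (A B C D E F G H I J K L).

Answer: 1 1 1 1 1 0 1 1 0 0 1 1

Derivation:
Roots: D E
Mark D: refs=L, marked=D
Mark E: refs=E, marked=D E
Mark L: refs=B null, marked=D E L
Mark B: refs=null H, marked=B D E L
Mark H: refs=K, marked=B D E H L
Mark K: refs=A C L, marked=B D E H K L
Mark A: refs=E G L, marked=A B D E H K L
Mark C: refs=B H H, marked=A B C D E H K L
Mark G: refs=D K C, marked=A B C D E G H K L
Unmarked (collected): F I J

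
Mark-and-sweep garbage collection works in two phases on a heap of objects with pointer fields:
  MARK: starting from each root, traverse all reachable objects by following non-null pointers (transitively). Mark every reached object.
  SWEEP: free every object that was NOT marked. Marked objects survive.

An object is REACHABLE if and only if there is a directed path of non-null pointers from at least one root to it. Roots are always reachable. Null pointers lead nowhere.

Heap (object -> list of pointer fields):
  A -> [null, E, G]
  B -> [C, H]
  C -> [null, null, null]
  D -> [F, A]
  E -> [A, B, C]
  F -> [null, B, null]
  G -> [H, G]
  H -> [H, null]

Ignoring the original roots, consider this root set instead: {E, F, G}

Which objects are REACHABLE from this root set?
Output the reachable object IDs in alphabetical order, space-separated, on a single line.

Answer: A B C E F G H

Derivation:
Roots: E F G
Mark E: refs=A B C, marked=E
Mark F: refs=null B null, marked=E F
Mark G: refs=H G, marked=E F G
Mark A: refs=null E G, marked=A E F G
Mark B: refs=C H, marked=A B E F G
Mark C: refs=null null null, marked=A B C E F G
Mark H: refs=H null, marked=A B C E F G H
Unmarked (collected): D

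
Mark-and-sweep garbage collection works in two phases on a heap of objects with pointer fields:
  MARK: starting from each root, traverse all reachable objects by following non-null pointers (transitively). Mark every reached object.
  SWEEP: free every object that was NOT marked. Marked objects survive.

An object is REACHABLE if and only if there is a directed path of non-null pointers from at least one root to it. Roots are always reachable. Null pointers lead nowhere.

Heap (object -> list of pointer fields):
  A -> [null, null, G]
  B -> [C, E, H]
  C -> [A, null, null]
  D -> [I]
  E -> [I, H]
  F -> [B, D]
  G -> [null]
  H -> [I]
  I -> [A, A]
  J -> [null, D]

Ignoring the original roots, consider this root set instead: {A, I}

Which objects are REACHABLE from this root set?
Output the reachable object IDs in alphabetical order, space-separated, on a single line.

Answer: A G I

Derivation:
Roots: A I
Mark A: refs=null null G, marked=A
Mark I: refs=A A, marked=A I
Mark G: refs=null, marked=A G I
Unmarked (collected): B C D E F H J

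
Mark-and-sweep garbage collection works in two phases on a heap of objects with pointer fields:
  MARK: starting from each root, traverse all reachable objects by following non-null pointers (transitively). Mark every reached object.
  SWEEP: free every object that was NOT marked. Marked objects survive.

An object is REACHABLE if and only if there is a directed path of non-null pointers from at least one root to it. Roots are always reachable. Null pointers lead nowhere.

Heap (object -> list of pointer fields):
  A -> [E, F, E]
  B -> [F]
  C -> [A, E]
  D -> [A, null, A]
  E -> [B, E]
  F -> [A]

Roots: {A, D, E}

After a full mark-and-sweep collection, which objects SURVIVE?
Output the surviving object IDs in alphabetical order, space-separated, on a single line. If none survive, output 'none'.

Roots: A D E
Mark A: refs=E F E, marked=A
Mark D: refs=A null A, marked=A D
Mark E: refs=B E, marked=A D E
Mark F: refs=A, marked=A D E F
Mark B: refs=F, marked=A B D E F
Unmarked (collected): C

Answer: A B D E F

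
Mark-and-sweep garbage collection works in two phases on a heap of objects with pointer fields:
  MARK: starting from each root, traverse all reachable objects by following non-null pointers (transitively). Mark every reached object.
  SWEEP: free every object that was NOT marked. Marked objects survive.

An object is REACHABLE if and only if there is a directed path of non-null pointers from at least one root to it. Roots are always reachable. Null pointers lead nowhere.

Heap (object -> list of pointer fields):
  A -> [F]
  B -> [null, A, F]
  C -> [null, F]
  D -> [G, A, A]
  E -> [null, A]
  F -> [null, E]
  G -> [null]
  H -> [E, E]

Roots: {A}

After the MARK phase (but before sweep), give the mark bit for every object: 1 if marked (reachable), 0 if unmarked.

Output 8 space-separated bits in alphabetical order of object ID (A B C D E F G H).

Roots: A
Mark A: refs=F, marked=A
Mark F: refs=null E, marked=A F
Mark E: refs=null A, marked=A E F
Unmarked (collected): B C D G H

Answer: 1 0 0 0 1 1 0 0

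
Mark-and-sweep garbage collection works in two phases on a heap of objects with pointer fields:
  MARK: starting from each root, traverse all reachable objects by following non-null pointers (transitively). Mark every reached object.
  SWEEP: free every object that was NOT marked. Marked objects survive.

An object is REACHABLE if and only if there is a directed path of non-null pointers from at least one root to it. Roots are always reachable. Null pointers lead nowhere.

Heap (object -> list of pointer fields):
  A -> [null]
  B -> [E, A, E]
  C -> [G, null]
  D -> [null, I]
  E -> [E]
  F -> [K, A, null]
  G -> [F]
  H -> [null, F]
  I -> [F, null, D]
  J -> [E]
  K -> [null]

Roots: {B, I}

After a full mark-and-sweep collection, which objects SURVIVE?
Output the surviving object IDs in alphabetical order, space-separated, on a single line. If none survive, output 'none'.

Answer: A B D E F I K

Derivation:
Roots: B I
Mark B: refs=E A E, marked=B
Mark I: refs=F null D, marked=B I
Mark E: refs=E, marked=B E I
Mark A: refs=null, marked=A B E I
Mark F: refs=K A null, marked=A B E F I
Mark D: refs=null I, marked=A B D E F I
Mark K: refs=null, marked=A B D E F I K
Unmarked (collected): C G H J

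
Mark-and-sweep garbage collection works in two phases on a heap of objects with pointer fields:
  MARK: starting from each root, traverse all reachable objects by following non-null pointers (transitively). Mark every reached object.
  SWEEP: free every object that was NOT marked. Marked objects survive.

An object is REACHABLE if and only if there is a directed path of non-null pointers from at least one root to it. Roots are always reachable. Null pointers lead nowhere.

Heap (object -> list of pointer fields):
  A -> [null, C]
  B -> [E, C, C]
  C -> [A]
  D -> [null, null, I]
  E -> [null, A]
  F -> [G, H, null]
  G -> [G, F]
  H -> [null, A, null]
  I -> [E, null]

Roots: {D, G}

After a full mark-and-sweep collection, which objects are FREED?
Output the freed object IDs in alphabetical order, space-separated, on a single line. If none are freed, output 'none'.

Answer: B

Derivation:
Roots: D G
Mark D: refs=null null I, marked=D
Mark G: refs=G F, marked=D G
Mark I: refs=E null, marked=D G I
Mark F: refs=G H null, marked=D F G I
Mark E: refs=null A, marked=D E F G I
Mark H: refs=null A null, marked=D E F G H I
Mark A: refs=null C, marked=A D E F G H I
Mark C: refs=A, marked=A C D E F G H I
Unmarked (collected): B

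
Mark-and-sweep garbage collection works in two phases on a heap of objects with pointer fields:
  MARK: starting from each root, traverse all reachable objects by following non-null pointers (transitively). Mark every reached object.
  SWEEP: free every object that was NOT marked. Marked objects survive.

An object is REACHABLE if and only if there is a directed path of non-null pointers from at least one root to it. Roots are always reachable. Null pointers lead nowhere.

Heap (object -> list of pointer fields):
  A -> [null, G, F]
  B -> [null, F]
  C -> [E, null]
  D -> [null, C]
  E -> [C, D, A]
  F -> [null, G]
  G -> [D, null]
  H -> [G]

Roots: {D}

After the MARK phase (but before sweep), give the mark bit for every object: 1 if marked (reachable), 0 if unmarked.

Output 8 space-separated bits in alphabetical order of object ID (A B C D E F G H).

Answer: 1 0 1 1 1 1 1 0

Derivation:
Roots: D
Mark D: refs=null C, marked=D
Mark C: refs=E null, marked=C D
Mark E: refs=C D A, marked=C D E
Mark A: refs=null G F, marked=A C D E
Mark G: refs=D null, marked=A C D E G
Mark F: refs=null G, marked=A C D E F G
Unmarked (collected): B H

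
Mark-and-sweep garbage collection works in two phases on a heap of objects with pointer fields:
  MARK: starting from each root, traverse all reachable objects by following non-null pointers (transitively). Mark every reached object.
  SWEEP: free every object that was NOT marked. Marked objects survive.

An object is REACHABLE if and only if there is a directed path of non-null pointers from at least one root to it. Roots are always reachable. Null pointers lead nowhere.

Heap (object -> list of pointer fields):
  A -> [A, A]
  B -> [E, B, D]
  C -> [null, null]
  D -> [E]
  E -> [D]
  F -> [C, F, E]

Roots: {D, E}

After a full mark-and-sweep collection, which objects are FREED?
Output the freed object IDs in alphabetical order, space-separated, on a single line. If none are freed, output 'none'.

Roots: D E
Mark D: refs=E, marked=D
Mark E: refs=D, marked=D E
Unmarked (collected): A B C F

Answer: A B C F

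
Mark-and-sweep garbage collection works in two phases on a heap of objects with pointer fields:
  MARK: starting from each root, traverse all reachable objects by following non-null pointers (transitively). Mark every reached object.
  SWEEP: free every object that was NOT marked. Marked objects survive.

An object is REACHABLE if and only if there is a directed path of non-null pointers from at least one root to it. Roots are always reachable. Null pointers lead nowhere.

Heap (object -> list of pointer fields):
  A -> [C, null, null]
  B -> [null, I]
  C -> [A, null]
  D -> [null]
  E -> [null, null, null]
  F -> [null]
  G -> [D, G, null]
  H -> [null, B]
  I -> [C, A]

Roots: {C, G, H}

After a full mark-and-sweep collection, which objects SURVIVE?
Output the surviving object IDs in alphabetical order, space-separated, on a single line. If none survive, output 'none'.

Answer: A B C D G H I

Derivation:
Roots: C G H
Mark C: refs=A null, marked=C
Mark G: refs=D G null, marked=C G
Mark H: refs=null B, marked=C G H
Mark A: refs=C null null, marked=A C G H
Mark D: refs=null, marked=A C D G H
Mark B: refs=null I, marked=A B C D G H
Mark I: refs=C A, marked=A B C D G H I
Unmarked (collected): E F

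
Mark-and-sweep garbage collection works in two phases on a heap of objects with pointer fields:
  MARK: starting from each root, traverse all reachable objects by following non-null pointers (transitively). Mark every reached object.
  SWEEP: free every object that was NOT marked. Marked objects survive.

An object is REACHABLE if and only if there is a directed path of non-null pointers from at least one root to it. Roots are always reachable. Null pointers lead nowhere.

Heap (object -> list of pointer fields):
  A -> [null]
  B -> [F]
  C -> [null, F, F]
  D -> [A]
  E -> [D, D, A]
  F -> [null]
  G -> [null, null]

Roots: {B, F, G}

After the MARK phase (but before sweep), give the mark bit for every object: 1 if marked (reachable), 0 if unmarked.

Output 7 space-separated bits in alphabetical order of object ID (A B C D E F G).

Roots: B F G
Mark B: refs=F, marked=B
Mark F: refs=null, marked=B F
Mark G: refs=null null, marked=B F G
Unmarked (collected): A C D E

Answer: 0 1 0 0 0 1 1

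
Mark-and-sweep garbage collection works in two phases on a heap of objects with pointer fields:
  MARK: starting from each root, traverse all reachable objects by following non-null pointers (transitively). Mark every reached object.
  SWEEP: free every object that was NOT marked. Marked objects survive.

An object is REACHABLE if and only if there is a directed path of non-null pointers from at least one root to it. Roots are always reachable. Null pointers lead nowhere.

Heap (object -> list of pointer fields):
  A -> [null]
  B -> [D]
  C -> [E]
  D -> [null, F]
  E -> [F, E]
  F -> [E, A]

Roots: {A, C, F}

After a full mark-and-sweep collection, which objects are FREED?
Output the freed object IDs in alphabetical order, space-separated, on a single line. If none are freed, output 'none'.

Roots: A C F
Mark A: refs=null, marked=A
Mark C: refs=E, marked=A C
Mark F: refs=E A, marked=A C F
Mark E: refs=F E, marked=A C E F
Unmarked (collected): B D

Answer: B D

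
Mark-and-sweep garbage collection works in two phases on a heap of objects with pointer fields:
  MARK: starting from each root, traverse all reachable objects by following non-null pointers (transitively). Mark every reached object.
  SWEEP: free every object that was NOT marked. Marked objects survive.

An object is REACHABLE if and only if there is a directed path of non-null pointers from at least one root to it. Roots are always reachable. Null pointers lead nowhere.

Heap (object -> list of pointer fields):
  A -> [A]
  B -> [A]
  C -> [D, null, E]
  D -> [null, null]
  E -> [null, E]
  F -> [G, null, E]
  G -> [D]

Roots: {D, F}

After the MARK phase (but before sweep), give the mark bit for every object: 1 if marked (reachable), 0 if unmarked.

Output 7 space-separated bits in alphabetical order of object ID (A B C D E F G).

Roots: D F
Mark D: refs=null null, marked=D
Mark F: refs=G null E, marked=D F
Mark G: refs=D, marked=D F G
Mark E: refs=null E, marked=D E F G
Unmarked (collected): A B C

Answer: 0 0 0 1 1 1 1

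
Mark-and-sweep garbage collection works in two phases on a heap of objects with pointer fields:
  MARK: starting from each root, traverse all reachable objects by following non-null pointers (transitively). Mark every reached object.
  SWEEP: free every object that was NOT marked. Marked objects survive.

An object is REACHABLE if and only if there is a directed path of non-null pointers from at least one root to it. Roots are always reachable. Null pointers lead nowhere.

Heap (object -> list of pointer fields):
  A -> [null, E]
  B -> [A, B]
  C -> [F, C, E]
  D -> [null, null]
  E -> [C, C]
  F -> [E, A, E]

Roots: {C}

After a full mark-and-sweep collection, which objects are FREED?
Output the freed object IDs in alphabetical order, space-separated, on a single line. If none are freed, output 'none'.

Answer: B D

Derivation:
Roots: C
Mark C: refs=F C E, marked=C
Mark F: refs=E A E, marked=C F
Mark E: refs=C C, marked=C E F
Mark A: refs=null E, marked=A C E F
Unmarked (collected): B D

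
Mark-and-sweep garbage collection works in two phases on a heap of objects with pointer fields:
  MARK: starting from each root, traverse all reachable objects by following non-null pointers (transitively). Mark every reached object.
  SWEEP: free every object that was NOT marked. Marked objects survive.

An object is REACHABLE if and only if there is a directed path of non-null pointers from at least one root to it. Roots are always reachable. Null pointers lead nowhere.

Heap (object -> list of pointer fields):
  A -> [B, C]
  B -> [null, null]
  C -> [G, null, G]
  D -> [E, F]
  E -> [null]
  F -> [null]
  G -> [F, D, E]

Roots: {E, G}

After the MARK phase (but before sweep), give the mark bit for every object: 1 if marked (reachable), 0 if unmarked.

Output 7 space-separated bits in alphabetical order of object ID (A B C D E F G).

Answer: 0 0 0 1 1 1 1

Derivation:
Roots: E G
Mark E: refs=null, marked=E
Mark G: refs=F D E, marked=E G
Mark F: refs=null, marked=E F G
Mark D: refs=E F, marked=D E F G
Unmarked (collected): A B C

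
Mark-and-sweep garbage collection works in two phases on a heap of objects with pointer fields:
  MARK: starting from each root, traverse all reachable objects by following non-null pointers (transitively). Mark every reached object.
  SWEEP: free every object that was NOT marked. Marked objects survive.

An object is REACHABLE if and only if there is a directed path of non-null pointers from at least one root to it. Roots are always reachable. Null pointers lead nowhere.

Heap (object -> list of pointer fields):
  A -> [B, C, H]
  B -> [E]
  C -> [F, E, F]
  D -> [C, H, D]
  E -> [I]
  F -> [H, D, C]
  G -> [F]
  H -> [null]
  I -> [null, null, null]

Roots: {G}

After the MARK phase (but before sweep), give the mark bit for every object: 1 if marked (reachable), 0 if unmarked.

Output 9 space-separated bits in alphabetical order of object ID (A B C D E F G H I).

Roots: G
Mark G: refs=F, marked=G
Mark F: refs=H D C, marked=F G
Mark H: refs=null, marked=F G H
Mark D: refs=C H D, marked=D F G H
Mark C: refs=F E F, marked=C D F G H
Mark E: refs=I, marked=C D E F G H
Mark I: refs=null null null, marked=C D E F G H I
Unmarked (collected): A B

Answer: 0 0 1 1 1 1 1 1 1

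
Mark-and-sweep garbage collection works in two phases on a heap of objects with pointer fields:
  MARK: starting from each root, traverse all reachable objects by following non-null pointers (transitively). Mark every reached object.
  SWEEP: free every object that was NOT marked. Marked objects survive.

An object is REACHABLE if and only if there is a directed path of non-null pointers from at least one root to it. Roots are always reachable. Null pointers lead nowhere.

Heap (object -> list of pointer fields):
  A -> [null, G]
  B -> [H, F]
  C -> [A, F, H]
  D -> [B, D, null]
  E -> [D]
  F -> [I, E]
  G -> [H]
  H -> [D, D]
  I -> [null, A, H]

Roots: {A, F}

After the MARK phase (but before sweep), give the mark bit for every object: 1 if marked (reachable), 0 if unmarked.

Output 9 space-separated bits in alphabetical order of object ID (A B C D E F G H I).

Answer: 1 1 0 1 1 1 1 1 1

Derivation:
Roots: A F
Mark A: refs=null G, marked=A
Mark F: refs=I E, marked=A F
Mark G: refs=H, marked=A F G
Mark I: refs=null A H, marked=A F G I
Mark E: refs=D, marked=A E F G I
Mark H: refs=D D, marked=A E F G H I
Mark D: refs=B D null, marked=A D E F G H I
Mark B: refs=H F, marked=A B D E F G H I
Unmarked (collected): C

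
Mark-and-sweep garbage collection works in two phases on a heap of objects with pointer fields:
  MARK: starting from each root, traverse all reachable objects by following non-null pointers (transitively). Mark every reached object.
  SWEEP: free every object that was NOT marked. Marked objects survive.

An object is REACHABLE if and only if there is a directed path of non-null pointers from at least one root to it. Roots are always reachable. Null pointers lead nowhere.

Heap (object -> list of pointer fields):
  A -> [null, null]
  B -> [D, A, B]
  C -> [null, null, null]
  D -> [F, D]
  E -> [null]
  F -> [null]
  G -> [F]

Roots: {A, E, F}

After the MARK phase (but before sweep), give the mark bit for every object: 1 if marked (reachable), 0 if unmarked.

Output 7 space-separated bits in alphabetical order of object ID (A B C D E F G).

Roots: A E F
Mark A: refs=null null, marked=A
Mark E: refs=null, marked=A E
Mark F: refs=null, marked=A E F
Unmarked (collected): B C D G

Answer: 1 0 0 0 1 1 0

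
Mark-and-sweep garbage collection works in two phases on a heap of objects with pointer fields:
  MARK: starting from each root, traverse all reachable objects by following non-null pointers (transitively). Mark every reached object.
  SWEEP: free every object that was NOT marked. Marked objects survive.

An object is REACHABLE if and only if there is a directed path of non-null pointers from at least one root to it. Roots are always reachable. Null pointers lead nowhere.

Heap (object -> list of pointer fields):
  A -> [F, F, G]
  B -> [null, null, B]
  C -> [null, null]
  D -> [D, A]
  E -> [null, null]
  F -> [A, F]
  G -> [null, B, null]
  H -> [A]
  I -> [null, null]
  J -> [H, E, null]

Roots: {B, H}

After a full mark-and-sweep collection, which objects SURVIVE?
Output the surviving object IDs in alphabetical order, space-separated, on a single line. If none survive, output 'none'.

Answer: A B F G H

Derivation:
Roots: B H
Mark B: refs=null null B, marked=B
Mark H: refs=A, marked=B H
Mark A: refs=F F G, marked=A B H
Mark F: refs=A F, marked=A B F H
Mark G: refs=null B null, marked=A B F G H
Unmarked (collected): C D E I J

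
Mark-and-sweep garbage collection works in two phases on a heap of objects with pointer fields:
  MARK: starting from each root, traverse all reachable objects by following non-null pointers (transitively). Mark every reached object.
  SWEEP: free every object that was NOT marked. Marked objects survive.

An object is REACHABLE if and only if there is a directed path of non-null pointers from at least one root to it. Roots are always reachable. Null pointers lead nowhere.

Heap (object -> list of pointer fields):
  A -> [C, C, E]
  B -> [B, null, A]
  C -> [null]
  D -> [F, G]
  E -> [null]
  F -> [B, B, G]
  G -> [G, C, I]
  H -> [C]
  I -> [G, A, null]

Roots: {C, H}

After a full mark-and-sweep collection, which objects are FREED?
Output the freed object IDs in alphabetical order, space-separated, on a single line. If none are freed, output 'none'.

Roots: C H
Mark C: refs=null, marked=C
Mark H: refs=C, marked=C H
Unmarked (collected): A B D E F G I

Answer: A B D E F G I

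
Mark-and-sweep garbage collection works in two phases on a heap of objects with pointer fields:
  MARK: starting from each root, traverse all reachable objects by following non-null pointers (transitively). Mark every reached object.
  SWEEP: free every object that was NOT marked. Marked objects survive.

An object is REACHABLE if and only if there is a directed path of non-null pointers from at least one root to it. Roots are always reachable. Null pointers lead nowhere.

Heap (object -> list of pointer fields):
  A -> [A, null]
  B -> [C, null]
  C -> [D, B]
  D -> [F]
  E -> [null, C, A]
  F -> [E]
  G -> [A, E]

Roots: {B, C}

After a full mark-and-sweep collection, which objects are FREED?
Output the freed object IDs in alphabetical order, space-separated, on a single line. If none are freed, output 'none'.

Answer: G

Derivation:
Roots: B C
Mark B: refs=C null, marked=B
Mark C: refs=D B, marked=B C
Mark D: refs=F, marked=B C D
Mark F: refs=E, marked=B C D F
Mark E: refs=null C A, marked=B C D E F
Mark A: refs=A null, marked=A B C D E F
Unmarked (collected): G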